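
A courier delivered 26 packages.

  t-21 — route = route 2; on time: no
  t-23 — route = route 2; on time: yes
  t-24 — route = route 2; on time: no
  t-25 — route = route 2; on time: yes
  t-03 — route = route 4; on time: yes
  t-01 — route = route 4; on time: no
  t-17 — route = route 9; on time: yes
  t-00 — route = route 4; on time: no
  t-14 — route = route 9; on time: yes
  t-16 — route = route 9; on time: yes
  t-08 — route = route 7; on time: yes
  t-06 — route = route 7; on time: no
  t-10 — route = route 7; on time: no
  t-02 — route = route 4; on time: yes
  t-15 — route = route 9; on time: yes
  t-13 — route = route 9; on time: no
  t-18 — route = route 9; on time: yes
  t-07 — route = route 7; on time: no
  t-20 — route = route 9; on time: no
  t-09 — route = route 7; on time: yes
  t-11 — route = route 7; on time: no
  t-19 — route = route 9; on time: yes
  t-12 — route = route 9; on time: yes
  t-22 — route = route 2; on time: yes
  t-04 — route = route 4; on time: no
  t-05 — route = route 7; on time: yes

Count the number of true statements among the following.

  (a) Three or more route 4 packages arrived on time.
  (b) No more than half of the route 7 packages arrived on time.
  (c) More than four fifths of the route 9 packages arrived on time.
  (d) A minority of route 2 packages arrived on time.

1

(a) route 4: |A| = 5, |A ∩ B| = 2; needs |A ∩ B| ≥ 3 — false.
(b) route 7: |A| = 7, |A ∩ B| = 3; needs |A ∩ B| ≤ |A ∖ B| — true.
(c) route 9: |A| = 9, |A ∩ B| = 7; needs |A ∩ B| / |A| > 4/5 — false.
(d) route 2: |A| = 5, |A ∩ B| = 3; needs |A ∩ B| < |A ∖ B| — false.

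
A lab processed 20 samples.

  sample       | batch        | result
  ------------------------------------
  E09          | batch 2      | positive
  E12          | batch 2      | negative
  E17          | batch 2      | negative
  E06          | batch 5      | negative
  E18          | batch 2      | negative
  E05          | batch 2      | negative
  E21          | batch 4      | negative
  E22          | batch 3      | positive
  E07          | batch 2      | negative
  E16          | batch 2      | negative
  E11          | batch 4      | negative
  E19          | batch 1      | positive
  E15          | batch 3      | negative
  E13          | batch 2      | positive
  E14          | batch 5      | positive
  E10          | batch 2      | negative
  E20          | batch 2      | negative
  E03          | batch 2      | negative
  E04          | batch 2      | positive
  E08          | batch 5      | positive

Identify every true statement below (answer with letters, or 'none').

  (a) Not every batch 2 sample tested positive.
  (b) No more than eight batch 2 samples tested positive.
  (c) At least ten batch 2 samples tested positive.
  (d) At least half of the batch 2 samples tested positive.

(a), (b)

|A| = 12, |A ∩ B| = 3, |A ∖ B| = 9.
(a) A ⊄ B (|A ∖ B| ≥ 1): holds.
(b) |A ∩ B| ≤ 8: holds.
(c) |A ∩ B| ≥ 10: fails.
(d) |A ∩ B| ≥ |A ∖ B|: fails.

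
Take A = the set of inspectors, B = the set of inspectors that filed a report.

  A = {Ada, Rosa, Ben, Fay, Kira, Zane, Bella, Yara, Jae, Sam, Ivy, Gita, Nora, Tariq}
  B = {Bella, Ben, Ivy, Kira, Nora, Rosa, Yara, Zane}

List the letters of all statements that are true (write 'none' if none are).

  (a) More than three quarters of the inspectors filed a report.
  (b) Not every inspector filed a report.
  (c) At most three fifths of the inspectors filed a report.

(b), (c)

|A| = 14, |A ∩ B| = 8, |A ∖ B| = 6.
(a) |A ∩ B| / |A| > 3/4: fails.
(b) A ⊄ B (|A ∖ B| ≥ 1): holds.
(c) |A ∩ B| / |A| ≤ 3/5: holds.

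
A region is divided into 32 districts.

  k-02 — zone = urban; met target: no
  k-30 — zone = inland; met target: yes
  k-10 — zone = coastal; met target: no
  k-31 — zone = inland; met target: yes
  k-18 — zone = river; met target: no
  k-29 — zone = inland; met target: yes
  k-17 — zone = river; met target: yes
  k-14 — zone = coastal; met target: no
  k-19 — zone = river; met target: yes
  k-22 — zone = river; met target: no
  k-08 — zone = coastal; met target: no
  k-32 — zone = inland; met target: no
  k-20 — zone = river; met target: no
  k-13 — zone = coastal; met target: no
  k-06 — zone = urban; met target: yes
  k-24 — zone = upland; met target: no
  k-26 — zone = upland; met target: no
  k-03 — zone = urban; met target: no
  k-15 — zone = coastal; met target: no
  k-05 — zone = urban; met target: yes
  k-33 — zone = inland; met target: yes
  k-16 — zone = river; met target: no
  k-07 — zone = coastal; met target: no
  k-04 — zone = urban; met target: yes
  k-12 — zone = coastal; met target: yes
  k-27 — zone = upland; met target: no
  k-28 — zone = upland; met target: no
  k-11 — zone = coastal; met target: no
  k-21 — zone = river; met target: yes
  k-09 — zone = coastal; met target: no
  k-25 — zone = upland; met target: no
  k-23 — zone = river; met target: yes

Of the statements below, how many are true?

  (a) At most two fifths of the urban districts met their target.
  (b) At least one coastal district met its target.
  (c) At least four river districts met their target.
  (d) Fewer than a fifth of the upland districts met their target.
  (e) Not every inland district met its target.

(a) urban: |A| = 5, |A ∩ B| = 3; needs |A ∩ B| / |A| ≤ 2/5 — false.
(b) coastal: |A| = 9, |A ∩ B| = 1; needs A ∩ B ≠ ∅ (|A ∩ B| ≥ 1) — true.
(c) river: |A| = 8, |A ∩ B| = 4; needs |A ∩ B| ≥ 4 — true.
(d) upland: |A| = 5, |A ∩ B| = 0; needs |A ∩ B| / |A| < 1/5 — true.
(e) inland: |A| = 5, |A ∩ B| = 4; needs A ⊄ B (|A ∖ B| ≥ 1) — true.

4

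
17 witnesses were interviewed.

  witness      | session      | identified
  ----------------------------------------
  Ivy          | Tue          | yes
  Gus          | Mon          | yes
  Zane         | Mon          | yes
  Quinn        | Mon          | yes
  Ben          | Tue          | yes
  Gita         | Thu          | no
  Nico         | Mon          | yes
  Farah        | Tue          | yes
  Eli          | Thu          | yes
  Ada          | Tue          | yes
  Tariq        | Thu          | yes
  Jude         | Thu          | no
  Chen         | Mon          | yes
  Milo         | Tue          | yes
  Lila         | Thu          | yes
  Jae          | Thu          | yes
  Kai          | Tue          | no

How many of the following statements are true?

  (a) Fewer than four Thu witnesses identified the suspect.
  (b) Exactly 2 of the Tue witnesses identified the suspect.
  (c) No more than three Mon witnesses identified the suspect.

(a) Thu: |A| = 6, |A ∩ B| = 4; needs |A ∩ B| < 4 — false.
(b) Tue: |A| = 6, |A ∩ B| = 5; needs |A ∩ B| = 2 — false.
(c) Mon: |A| = 5, |A ∩ B| = 5; needs |A ∩ B| ≤ 3 — false.

0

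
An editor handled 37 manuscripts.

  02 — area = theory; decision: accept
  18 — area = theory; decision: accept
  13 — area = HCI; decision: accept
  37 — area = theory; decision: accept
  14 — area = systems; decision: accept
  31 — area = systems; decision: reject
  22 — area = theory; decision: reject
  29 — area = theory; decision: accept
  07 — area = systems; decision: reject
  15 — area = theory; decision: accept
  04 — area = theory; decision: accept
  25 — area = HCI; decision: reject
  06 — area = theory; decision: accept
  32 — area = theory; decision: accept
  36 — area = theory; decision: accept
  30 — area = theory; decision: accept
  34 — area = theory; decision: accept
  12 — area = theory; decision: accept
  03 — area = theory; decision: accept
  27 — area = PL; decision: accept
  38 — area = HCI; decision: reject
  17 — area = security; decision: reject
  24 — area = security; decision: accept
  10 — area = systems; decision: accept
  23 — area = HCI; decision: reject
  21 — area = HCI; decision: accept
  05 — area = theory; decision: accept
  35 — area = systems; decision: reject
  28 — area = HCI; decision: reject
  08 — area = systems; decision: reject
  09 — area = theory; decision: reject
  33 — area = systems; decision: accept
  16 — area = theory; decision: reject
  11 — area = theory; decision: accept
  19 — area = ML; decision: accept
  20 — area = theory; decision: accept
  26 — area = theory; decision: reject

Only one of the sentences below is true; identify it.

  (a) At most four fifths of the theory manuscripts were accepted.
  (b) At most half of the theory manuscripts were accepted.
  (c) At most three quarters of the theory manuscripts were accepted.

|A| = 20, |A ∩ B| = 16, |A ∖ B| = 4.
(a) requires |A ∩ B| / |A| ≤ 4/5: true.
(b) requires |A ∩ B| ≤ |A ∖ B|: false.
(c) requires |A ∩ B| / |A| ≤ 3/4: false.

(a)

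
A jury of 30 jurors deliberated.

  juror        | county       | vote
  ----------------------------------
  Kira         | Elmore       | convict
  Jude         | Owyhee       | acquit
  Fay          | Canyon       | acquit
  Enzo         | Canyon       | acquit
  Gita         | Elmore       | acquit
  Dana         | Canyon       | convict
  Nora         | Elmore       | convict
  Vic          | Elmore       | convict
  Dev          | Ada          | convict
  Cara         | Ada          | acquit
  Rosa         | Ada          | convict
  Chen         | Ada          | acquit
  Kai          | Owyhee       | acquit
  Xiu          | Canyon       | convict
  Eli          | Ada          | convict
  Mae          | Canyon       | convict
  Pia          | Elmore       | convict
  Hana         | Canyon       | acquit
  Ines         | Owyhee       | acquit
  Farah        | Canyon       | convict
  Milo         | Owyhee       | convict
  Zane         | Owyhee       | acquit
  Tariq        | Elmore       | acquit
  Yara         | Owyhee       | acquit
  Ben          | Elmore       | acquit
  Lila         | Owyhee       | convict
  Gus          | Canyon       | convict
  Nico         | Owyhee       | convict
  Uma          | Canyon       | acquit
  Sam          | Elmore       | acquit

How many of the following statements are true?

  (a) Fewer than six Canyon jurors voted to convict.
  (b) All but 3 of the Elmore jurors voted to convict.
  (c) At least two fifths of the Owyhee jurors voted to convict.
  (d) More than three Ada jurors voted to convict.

(a) Canyon: |A| = 9, |A ∩ B| = 5; needs |A ∩ B| < 6 — true.
(b) Elmore: |A| = 8, |A ∩ B| = 4; needs |A ∖ B| = 3 — false.
(c) Owyhee: |A| = 8, |A ∩ B| = 3; needs |A ∩ B| / |A| ≥ 2/5 — false.
(d) Ada: |A| = 5, |A ∩ B| = 3; needs |A ∩ B| > 3 — false.

1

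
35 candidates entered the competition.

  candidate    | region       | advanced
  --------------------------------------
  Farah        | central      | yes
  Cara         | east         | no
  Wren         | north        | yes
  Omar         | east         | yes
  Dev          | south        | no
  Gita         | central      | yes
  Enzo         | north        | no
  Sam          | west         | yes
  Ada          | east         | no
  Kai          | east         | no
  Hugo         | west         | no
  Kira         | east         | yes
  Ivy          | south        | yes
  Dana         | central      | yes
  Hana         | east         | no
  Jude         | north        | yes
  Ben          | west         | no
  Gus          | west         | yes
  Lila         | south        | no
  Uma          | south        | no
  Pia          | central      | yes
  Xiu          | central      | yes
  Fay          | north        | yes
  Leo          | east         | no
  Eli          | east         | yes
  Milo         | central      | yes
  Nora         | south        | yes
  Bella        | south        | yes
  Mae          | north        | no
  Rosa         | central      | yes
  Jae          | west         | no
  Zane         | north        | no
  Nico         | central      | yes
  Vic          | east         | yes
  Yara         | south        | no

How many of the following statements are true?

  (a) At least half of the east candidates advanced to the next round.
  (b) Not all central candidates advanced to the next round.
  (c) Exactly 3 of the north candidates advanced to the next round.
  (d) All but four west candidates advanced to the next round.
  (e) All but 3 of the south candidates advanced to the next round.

1

(a) east: |A| = 9, |A ∩ B| = 4; needs |A ∩ B| ≥ |A ∖ B| — false.
(b) central: |A| = 8, |A ∩ B| = 8; needs A ⊄ B (|A ∖ B| ≥ 1) — false.
(c) north: |A| = 6, |A ∩ B| = 3; needs |A ∩ B| = 3 — true.
(d) west: |A| = 5, |A ∩ B| = 2; needs |A ∖ B| = 4 — false.
(e) south: |A| = 7, |A ∩ B| = 3; needs |A ∖ B| = 3 — false.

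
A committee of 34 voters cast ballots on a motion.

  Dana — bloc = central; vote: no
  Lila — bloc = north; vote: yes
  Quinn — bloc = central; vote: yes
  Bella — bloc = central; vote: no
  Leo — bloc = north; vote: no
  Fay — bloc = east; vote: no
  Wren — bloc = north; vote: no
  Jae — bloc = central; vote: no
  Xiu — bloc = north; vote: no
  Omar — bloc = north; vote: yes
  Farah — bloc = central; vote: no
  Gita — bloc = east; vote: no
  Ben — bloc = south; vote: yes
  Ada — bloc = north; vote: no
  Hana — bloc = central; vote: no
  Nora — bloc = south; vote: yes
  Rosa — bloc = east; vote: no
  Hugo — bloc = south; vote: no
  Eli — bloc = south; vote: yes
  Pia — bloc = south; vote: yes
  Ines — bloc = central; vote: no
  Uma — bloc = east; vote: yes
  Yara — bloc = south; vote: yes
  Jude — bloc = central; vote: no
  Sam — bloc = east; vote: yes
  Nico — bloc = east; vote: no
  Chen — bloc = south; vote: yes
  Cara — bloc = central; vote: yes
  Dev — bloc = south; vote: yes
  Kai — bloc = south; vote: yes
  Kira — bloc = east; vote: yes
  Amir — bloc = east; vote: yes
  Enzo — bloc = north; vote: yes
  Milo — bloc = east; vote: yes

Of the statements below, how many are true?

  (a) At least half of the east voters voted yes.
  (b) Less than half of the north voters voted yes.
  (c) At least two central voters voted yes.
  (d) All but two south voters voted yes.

(a) east: |A| = 9, |A ∩ B| = 5; needs |A ∩ B| ≥ |A ∖ B| — true.
(b) north: |A| = 7, |A ∩ B| = 3; needs |A ∩ B| < |A ∖ B| — true.
(c) central: |A| = 9, |A ∩ B| = 2; needs |A ∩ B| ≥ 2 — true.
(d) south: |A| = 9, |A ∩ B| = 8; needs |A ∖ B| = 2 — false.

3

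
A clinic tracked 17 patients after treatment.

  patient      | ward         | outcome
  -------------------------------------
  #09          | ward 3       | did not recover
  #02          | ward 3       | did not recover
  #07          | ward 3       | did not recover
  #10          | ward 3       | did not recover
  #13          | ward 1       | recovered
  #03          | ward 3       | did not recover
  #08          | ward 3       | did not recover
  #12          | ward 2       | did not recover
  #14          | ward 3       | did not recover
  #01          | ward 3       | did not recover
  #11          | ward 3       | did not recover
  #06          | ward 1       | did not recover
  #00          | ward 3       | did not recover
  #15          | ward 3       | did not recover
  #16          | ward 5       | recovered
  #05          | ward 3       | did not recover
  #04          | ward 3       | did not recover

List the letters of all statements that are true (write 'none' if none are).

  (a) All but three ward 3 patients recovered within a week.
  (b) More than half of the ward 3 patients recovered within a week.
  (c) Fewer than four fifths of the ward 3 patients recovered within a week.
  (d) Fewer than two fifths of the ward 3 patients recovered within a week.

(c), (d)

|A| = 13, |A ∩ B| = 0, |A ∖ B| = 13.
(a) |A ∖ B| = 3: fails.
(b) |A ∩ B| > |A ∖ B|: fails.
(c) |A ∩ B| / |A| < 4/5: holds.
(d) |A ∩ B| / |A| < 2/5: holds.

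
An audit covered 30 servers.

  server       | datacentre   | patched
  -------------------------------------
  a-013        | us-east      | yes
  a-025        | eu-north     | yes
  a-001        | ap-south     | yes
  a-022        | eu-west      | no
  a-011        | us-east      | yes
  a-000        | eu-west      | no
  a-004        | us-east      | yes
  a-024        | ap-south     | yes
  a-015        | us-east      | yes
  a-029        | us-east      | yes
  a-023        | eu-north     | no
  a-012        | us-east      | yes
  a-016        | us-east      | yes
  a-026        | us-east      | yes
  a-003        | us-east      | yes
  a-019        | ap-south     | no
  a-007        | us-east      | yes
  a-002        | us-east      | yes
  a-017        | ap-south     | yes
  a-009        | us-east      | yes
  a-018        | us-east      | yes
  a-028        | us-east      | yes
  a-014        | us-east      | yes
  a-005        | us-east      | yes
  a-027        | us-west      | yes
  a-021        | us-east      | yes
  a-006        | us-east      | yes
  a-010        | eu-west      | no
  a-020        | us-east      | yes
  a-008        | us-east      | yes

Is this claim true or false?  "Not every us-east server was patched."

Truth condition: A ⊄ B (|A ∖ B| ≥ 1).
|A| = 20, |A ∩ B| = 20, |A ∖ B| = 0.
So the statement is false.

False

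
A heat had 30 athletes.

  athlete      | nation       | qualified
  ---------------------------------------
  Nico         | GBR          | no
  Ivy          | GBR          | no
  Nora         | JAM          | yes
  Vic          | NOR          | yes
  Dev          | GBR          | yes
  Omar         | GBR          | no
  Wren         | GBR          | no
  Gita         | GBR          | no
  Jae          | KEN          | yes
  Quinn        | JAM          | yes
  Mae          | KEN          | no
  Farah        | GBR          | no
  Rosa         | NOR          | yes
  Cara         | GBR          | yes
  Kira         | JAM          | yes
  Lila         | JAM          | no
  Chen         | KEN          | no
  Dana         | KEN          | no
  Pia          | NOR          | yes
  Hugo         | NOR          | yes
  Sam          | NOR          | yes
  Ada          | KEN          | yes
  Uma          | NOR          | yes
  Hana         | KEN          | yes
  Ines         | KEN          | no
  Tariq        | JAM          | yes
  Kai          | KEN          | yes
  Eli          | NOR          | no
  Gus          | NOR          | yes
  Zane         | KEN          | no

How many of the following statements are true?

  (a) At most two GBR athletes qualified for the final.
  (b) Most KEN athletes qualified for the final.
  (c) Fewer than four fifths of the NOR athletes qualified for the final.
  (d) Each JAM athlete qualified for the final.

1

(a) GBR: |A| = 8, |A ∩ B| = 2; needs |A ∩ B| ≤ 2 — true.
(b) KEN: |A| = 9, |A ∩ B| = 4; needs |A ∩ B| > |A ∖ B| — false.
(c) NOR: |A| = 8, |A ∩ B| = 7; needs |A ∩ B| / |A| < 4/5 — false.
(d) JAM: |A| = 5, |A ∩ B| = 4; needs A ⊆ B, i.e. every element of A is in B (|A ∖ B| = 0) — false.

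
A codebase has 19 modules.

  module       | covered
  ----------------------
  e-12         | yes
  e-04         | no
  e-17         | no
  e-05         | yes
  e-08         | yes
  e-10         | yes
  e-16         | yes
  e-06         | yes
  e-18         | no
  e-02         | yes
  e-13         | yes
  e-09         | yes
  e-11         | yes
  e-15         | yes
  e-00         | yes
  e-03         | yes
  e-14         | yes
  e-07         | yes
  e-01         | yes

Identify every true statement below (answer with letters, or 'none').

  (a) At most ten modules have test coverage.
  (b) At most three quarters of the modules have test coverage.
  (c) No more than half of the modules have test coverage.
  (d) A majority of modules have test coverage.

(d)

|A| = 19, |A ∩ B| = 16, |A ∖ B| = 3.
(a) |A ∩ B| ≤ 10: fails.
(b) |A ∩ B| / |A| ≤ 3/4: fails.
(c) |A ∩ B| ≤ |A ∖ B|: fails.
(d) |A ∩ B| > |A ∖ B|: holds.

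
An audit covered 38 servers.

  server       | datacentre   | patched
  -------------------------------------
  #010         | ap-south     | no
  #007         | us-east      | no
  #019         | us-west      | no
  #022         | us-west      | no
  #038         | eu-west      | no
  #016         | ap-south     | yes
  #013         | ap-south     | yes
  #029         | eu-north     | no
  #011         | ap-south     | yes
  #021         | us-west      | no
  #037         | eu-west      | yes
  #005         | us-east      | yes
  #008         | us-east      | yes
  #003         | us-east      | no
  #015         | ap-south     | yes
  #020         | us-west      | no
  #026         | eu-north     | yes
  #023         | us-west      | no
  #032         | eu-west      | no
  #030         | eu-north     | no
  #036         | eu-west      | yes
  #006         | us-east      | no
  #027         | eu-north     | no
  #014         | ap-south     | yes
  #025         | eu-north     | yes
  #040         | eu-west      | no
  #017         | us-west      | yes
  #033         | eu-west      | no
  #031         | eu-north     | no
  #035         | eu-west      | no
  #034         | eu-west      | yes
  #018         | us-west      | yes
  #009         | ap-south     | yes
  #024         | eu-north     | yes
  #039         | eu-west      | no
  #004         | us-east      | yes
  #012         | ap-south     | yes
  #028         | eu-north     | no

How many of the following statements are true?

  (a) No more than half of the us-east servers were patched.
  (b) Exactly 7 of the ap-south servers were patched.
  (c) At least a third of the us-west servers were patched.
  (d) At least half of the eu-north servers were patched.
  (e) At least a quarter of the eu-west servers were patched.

3

(a) us-east: |A| = 6, |A ∩ B| = 3; needs |A ∩ B| ≤ |A ∖ B| — true.
(b) ap-south: |A| = 8, |A ∩ B| = 7; needs |A ∩ B| = 7 — true.
(c) us-west: |A| = 7, |A ∩ B| = 2; needs |A ∩ B| / |A| ≥ 1/3 — false.
(d) eu-north: |A| = 8, |A ∩ B| = 3; needs |A ∩ B| ≥ |A ∖ B| — false.
(e) eu-west: |A| = 9, |A ∩ B| = 3; needs |A ∩ B| / |A| ≥ 1/4 — true.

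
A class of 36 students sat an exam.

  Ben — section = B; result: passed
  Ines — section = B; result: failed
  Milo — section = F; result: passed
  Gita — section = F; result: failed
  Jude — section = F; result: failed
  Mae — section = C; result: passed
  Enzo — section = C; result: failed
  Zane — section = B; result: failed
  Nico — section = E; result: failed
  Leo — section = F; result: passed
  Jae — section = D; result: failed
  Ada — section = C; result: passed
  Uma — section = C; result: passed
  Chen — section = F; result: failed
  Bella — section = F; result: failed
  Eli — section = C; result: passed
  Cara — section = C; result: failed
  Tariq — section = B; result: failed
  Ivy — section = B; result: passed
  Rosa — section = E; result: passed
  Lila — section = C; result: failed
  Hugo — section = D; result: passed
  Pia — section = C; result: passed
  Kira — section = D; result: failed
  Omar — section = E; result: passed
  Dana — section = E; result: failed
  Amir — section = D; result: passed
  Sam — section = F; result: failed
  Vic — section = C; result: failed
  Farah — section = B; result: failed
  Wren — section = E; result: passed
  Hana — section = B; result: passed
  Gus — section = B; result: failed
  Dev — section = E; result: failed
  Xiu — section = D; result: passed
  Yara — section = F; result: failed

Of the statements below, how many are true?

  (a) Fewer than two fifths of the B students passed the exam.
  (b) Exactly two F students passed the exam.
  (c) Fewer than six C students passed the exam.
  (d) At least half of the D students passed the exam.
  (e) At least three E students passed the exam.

(a) B: |A| = 8, |A ∩ B| = 3; needs |A ∩ B| / |A| < 2/5 — true.
(b) F: |A| = 8, |A ∩ B| = 2; needs |A ∩ B| = 2 — true.
(c) C: |A| = 9, |A ∩ B| = 5; needs |A ∩ B| < 6 — true.
(d) D: |A| = 5, |A ∩ B| = 3; needs |A ∩ B| ≥ |A ∖ B| — true.
(e) E: |A| = 6, |A ∩ B| = 3; needs |A ∩ B| ≥ 3 — true.

5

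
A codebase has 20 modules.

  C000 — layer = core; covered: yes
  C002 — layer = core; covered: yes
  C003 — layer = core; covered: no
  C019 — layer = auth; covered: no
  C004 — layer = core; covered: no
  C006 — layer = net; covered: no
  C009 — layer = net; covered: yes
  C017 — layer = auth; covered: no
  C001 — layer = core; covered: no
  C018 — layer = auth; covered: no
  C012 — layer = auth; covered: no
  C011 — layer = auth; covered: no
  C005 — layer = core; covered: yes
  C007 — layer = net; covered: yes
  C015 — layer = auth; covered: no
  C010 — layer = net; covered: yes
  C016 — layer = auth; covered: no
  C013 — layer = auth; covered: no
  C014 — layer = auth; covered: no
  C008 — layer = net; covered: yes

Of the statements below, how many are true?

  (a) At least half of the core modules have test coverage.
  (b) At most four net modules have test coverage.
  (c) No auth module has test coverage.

(a) core: |A| = 6, |A ∩ B| = 3; needs |A ∩ B| ≥ |A ∖ B| — true.
(b) net: |A| = 5, |A ∩ B| = 4; needs |A ∩ B| ≤ 4 — true.
(c) auth: |A| = 9, |A ∩ B| = 0; needs A ∩ B = ∅ (|A ∩ B| = 0) — true.

3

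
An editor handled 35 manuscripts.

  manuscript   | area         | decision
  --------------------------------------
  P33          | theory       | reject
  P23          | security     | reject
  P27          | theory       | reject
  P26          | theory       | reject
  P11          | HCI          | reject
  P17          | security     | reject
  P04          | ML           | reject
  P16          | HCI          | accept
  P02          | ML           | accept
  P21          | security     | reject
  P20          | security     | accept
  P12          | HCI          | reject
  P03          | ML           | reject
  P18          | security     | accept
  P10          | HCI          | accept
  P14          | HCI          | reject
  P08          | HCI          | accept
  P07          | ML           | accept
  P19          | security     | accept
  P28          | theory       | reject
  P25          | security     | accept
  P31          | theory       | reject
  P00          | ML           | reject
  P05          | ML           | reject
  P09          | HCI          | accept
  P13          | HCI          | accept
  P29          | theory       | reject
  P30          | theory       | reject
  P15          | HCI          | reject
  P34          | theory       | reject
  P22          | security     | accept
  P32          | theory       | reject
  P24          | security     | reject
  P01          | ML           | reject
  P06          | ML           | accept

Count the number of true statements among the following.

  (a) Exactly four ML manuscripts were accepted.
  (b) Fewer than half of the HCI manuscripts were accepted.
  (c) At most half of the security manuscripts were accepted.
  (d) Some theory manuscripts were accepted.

0

(a) ML: |A| = 8, |A ∩ B| = 3; needs |A ∩ B| = 4 — false.
(b) HCI: |A| = 9, |A ∩ B| = 5; needs |A ∩ B| < |A ∖ B| — false.
(c) security: |A| = 9, |A ∩ B| = 5; needs |A ∩ B| ≤ |A ∖ B| — false.
(d) theory: |A| = 9, |A ∩ B| = 0; needs A ∩ B ≠ ∅ (|A ∩ B| ≥ 1) — false.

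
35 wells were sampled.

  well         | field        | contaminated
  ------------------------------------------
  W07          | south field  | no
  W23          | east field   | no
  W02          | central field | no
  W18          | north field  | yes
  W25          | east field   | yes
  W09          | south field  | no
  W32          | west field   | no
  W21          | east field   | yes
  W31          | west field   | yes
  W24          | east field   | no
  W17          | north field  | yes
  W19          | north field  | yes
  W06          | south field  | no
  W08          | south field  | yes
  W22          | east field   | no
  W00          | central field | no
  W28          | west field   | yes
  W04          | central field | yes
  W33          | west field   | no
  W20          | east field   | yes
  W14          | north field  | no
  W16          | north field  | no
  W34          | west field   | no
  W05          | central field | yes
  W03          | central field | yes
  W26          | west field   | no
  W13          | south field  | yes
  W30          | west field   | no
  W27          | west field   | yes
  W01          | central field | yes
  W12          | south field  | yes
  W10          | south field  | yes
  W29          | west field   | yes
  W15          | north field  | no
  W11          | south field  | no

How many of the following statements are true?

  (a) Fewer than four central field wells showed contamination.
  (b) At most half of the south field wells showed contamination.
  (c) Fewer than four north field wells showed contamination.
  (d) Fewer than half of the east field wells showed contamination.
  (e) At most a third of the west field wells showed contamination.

2

(a) central field: |A| = 6, |A ∩ B| = 4; needs |A ∩ B| < 4 — false.
(b) south field: |A| = 8, |A ∩ B| = 4; needs |A ∩ B| ≤ |A ∖ B| — true.
(c) north field: |A| = 6, |A ∩ B| = 3; needs |A ∩ B| < 4 — true.
(d) east field: |A| = 6, |A ∩ B| = 3; needs |A ∩ B| < |A ∖ B| — false.
(e) west field: |A| = 9, |A ∩ B| = 4; needs |A ∩ B| / |A| ≤ 1/3 — false.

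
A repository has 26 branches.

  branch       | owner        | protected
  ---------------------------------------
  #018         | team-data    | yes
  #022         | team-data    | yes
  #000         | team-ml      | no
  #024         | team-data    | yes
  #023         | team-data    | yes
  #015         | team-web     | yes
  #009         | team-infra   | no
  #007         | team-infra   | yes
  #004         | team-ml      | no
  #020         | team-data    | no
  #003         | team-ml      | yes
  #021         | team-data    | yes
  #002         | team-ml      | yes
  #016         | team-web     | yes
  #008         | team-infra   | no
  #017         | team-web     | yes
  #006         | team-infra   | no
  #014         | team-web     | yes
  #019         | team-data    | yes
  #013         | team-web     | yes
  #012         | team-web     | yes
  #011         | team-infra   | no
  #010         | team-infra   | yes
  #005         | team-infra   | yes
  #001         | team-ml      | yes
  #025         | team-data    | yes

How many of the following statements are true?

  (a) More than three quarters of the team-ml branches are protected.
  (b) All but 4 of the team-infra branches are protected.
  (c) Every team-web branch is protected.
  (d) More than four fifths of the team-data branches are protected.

(a) team-ml: |A| = 5, |A ∩ B| = 3; needs |A ∩ B| / |A| > 3/4 — false.
(b) team-infra: |A| = 7, |A ∩ B| = 3; needs |A ∖ B| = 4 — true.
(c) team-web: |A| = 6, |A ∩ B| = 6; needs A ⊆ B, i.e. every element of A is in B (|A ∖ B| = 0) — true.
(d) team-data: |A| = 8, |A ∩ B| = 7; needs |A ∩ B| / |A| > 4/5 — true.

3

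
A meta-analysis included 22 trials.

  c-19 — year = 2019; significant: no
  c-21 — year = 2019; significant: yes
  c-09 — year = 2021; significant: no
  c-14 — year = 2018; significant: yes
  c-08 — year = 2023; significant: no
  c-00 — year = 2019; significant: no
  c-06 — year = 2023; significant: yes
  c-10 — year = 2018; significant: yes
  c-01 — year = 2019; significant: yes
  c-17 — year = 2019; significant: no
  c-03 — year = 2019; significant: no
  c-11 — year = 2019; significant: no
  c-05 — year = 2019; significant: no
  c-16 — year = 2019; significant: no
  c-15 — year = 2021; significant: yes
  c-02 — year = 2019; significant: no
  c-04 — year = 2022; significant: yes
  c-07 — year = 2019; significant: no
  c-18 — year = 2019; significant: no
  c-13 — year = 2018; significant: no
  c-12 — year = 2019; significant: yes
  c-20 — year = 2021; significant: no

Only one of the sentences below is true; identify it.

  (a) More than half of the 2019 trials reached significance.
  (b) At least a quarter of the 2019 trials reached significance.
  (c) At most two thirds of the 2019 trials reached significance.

(c)

|A| = 13, |A ∩ B| = 3, |A ∖ B| = 10.
(a) requires |A ∩ B| > |A ∖ B|: false.
(b) requires |A ∩ B| / |A| ≥ 1/4: false.
(c) requires |A ∩ B| / |A| ≤ 2/3: true.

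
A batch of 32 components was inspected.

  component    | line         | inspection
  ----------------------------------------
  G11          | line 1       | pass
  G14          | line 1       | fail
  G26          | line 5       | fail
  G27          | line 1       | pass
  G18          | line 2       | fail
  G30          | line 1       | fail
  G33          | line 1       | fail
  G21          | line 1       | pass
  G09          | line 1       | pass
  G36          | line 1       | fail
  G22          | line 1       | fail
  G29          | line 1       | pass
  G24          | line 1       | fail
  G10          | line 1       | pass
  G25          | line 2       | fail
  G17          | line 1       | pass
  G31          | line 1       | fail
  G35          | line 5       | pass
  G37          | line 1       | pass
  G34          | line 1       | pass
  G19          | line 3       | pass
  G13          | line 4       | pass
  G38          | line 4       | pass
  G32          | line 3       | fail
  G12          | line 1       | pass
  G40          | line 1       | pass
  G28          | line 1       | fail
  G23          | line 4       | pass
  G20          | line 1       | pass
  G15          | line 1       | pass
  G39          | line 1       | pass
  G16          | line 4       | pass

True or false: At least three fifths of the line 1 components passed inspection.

'At least three fifths of the line 1 components passed inspection' holds iff |A ∩ B| / |A| ≥ 3/5.
|A| = 22, |A ∩ B| = 14, |A ∖ B| = 8.
|A ∩ B|/|A| = 14/22, so the statement is true.

True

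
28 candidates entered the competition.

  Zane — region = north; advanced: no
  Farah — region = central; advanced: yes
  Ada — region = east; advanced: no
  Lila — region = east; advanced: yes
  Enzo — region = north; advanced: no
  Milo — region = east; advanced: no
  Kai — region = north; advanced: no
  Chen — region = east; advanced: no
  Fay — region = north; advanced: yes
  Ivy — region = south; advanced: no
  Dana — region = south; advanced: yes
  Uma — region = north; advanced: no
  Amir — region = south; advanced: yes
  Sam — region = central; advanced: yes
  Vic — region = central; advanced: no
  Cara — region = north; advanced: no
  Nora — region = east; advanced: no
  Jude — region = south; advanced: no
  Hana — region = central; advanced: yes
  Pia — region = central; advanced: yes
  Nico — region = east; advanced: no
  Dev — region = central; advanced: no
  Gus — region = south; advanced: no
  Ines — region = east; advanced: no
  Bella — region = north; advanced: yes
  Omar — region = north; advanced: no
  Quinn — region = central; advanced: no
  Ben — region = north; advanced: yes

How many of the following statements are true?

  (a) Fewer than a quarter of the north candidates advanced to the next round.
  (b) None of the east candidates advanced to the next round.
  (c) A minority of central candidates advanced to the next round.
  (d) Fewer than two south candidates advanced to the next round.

0

(a) north: |A| = 9, |A ∩ B| = 3; needs |A ∩ B| / |A| < 1/4 — false.
(b) east: |A| = 7, |A ∩ B| = 1; needs A ∩ B = ∅ (|A ∩ B| = 0) — false.
(c) central: |A| = 7, |A ∩ B| = 4; needs |A ∩ B| < |A ∖ B| — false.
(d) south: |A| = 5, |A ∩ B| = 2; needs |A ∩ B| < 2 — false.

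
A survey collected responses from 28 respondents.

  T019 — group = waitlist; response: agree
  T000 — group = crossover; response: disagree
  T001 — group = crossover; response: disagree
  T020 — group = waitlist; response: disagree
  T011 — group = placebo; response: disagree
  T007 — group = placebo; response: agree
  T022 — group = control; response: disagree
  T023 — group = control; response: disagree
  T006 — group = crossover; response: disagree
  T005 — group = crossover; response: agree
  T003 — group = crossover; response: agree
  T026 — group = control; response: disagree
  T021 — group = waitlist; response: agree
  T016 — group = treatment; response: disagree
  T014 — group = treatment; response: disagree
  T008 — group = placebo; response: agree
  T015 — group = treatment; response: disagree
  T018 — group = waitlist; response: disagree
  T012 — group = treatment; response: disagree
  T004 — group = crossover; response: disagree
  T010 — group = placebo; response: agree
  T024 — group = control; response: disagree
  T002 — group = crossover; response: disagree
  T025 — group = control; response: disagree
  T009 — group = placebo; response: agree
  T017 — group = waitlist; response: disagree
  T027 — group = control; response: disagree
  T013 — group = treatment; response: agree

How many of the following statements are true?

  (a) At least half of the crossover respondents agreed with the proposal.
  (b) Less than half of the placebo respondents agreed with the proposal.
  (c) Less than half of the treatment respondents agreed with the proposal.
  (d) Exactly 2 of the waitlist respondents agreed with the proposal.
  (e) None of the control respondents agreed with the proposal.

(a) crossover: |A| = 7, |A ∩ B| = 2; needs |A ∩ B| ≥ |A ∖ B| — false.
(b) placebo: |A| = 5, |A ∩ B| = 4; needs |A ∩ B| < |A ∖ B| — false.
(c) treatment: |A| = 5, |A ∩ B| = 1; needs |A ∩ B| < |A ∖ B| — true.
(d) waitlist: |A| = 5, |A ∩ B| = 2; needs |A ∩ B| = 2 — true.
(e) control: |A| = 6, |A ∩ B| = 0; needs A ∩ B = ∅ (|A ∩ B| = 0) — true.

3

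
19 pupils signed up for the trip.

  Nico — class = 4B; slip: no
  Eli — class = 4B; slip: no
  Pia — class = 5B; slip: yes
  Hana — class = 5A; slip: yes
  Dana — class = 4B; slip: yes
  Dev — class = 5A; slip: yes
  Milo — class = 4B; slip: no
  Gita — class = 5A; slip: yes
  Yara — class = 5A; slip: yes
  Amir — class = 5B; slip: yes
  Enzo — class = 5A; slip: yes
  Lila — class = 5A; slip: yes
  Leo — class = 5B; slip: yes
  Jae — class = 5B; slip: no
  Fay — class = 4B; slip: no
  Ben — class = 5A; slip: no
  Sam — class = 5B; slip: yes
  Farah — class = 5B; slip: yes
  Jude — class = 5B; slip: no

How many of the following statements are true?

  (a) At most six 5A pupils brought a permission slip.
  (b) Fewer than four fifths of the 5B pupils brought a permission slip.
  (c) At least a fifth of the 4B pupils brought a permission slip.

3

(a) 5A: |A| = 7, |A ∩ B| = 6; needs |A ∩ B| ≤ 6 — true.
(b) 5B: |A| = 7, |A ∩ B| = 5; needs |A ∩ B| / |A| < 4/5 — true.
(c) 4B: |A| = 5, |A ∩ B| = 1; needs |A ∩ B| / |A| ≥ 1/5 — true.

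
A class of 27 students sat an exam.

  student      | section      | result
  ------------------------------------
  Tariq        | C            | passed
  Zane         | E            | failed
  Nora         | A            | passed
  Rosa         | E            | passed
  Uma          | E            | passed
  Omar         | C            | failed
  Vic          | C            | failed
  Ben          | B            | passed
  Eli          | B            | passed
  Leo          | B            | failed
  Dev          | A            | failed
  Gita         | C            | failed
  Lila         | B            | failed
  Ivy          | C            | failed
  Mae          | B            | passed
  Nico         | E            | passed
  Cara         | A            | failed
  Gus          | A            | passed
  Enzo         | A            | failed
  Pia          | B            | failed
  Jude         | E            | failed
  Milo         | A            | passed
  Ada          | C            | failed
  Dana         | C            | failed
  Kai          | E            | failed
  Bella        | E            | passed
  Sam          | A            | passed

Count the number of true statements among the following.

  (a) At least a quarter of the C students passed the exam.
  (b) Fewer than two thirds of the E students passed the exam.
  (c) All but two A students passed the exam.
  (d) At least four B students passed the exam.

(a) C: |A| = 7, |A ∩ B| = 1; needs |A ∩ B| / |A| ≥ 1/4 — false.
(b) E: |A| = 7, |A ∩ B| = 4; needs |A ∩ B| / |A| < 2/3 — true.
(c) A: |A| = 7, |A ∩ B| = 4; needs |A ∖ B| = 2 — false.
(d) B: |A| = 6, |A ∩ B| = 3; needs |A ∩ B| ≥ 4 — false.

1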